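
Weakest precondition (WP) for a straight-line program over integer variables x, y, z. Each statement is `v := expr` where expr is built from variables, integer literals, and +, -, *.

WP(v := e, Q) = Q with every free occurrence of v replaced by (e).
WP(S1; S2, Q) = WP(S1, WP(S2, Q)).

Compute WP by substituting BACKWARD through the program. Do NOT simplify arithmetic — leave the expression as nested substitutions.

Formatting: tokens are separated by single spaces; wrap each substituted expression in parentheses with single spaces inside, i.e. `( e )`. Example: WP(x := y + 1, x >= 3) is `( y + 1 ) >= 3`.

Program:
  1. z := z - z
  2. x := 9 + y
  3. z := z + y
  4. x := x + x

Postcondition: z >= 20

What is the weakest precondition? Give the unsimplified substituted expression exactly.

post: z >= 20
stmt 4: x := x + x  -- replace 0 occurrence(s) of x with (x + x)
  => z >= 20
stmt 3: z := z + y  -- replace 1 occurrence(s) of z with (z + y)
  => ( z + y ) >= 20
stmt 2: x := 9 + y  -- replace 0 occurrence(s) of x with (9 + y)
  => ( z + y ) >= 20
stmt 1: z := z - z  -- replace 1 occurrence(s) of z with (z - z)
  => ( ( z - z ) + y ) >= 20

Answer: ( ( z - z ) + y ) >= 20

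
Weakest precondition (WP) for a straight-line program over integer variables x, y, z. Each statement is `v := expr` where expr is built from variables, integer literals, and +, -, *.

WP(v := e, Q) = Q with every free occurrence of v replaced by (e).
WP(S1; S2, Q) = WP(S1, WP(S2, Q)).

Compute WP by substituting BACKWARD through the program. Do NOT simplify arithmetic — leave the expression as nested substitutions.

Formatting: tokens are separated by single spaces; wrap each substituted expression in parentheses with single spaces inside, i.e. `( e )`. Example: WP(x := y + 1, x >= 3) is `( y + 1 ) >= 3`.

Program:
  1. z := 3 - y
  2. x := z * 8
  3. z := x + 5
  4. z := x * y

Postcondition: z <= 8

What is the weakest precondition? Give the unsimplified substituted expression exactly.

Answer: ( ( ( 3 - y ) * 8 ) * y ) <= 8

Derivation:
post: z <= 8
stmt 4: z := x * y  -- replace 1 occurrence(s) of z with (x * y)
  => ( x * y ) <= 8
stmt 3: z := x + 5  -- replace 0 occurrence(s) of z with (x + 5)
  => ( x * y ) <= 8
stmt 2: x := z * 8  -- replace 1 occurrence(s) of x with (z * 8)
  => ( ( z * 8 ) * y ) <= 8
stmt 1: z := 3 - y  -- replace 1 occurrence(s) of z with (3 - y)
  => ( ( ( 3 - y ) * 8 ) * y ) <= 8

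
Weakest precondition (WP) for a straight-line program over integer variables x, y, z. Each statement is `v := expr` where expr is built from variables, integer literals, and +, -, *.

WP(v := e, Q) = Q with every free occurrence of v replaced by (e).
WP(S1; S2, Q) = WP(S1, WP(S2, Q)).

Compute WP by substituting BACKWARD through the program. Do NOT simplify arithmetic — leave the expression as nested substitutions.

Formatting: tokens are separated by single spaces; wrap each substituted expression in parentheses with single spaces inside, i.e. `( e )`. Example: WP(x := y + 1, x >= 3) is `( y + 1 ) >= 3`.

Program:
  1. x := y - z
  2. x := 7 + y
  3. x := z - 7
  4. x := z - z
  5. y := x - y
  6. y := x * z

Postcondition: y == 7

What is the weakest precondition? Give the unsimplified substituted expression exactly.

post: y == 7
stmt 6: y := x * z  -- replace 1 occurrence(s) of y with (x * z)
  => ( x * z ) == 7
stmt 5: y := x - y  -- replace 0 occurrence(s) of y with (x - y)
  => ( x * z ) == 7
stmt 4: x := z - z  -- replace 1 occurrence(s) of x with (z - z)
  => ( ( z - z ) * z ) == 7
stmt 3: x := z - 7  -- replace 0 occurrence(s) of x with (z - 7)
  => ( ( z - z ) * z ) == 7
stmt 2: x := 7 + y  -- replace 0 occurrence(s) of x with (7 + y)
  => ( ( z - z ) * z ) == 7
stmt 1: x := y - z  -- replace 0 occurrence(s) of x with (y - z)
  => ( ( z - z ) * z ) == 7

Answer: ( ( z - z ) * z ) == 7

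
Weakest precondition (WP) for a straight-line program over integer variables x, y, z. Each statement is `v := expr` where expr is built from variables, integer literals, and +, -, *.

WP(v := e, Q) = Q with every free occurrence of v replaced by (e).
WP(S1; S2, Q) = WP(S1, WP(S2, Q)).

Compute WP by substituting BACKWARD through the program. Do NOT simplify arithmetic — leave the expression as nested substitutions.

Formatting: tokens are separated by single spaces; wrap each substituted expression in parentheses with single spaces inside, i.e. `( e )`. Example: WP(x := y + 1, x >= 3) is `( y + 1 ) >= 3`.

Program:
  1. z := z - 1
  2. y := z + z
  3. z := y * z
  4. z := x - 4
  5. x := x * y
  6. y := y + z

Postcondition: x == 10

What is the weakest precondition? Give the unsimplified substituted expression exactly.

Answer: ( x * ( ( z - 1 ) + ( z - 1 ) ) ) == 10

Derivation:
post: x == 10
stmt 6: y := y + z  -- replace 0 occurrence(s) of y with (y + z)
  => x == 10
stmt 5: x := x * y  -- replace 1 occurrence(s) of x with (x * y)
  => ( x * y ) == 10
stmt 4: z := x - 4  -- replace 0 occurrence(s) of z with (x - 4)
  => ( x * y ) == 10
stmt 3: z := y * z  -- replace 0 occurrence(s) of z with (y * z)
  => ( x * y ) == 10
stmt 2: y := z + z  -- replace 1 occurrence(s) of y with (z + z)
  => ( x * ( z + z ) ) == 10
stmt 1: z := z - 1  -- replace 2 occurrence(s) of z with (z - 1)
  => ( x * ( ( z - 1 ) + ( z - 1 ) ) ) == 10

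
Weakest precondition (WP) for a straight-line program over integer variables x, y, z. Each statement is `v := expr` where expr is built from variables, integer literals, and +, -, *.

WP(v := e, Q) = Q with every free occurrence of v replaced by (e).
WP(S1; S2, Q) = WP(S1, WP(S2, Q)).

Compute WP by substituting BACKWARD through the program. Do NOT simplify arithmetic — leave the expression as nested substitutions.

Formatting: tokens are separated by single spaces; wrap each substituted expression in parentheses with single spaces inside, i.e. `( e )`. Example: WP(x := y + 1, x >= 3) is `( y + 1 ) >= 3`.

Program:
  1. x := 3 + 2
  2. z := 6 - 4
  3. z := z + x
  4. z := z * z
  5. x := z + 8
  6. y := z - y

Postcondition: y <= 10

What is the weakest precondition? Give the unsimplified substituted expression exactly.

post: y <= 10
stmt 6: y := z - y  -- replace 1 occurrence(s) of y with (z - y)
  => ( z - y ) <= 10
stmt 5: x := z + 8  -- replace 0 occurrence(s) of x with (z + 8)
  => ( z - y ) <= 10
stmt 4: z := z * z  -- replace 1 occurrence(s) of z with (z * z)
  => ( ( z * z ) - y ) <= 10
stmt 3: z := z + x  -- replace 2 occurrence(s) of z with (z + x)
  => ( ( ( z + x ) * ( z + x ) ) - y ) <= 10
stmt 2: z := 6 - 4  -- replace 2 occurrence(s) of z with (6 - 4)
  => ( ( ( ( 6 - 4 ) + x ) * ( ( 6 - 4 ) + x ) ) - y ) <= 10
stmt 1: x := 3 + 2  -- replace 2 occurrence(s) of x with (3 + 2)
  => ( ( ( ( 6 - 4 ) + ( 3 + 2 ) ) * ( ( 6 - 4 ) + ( 3 + 2 ) ) ) - y ) <= 10

Answer: ( ( ( ( 6 - 4 ) + ( 3 + 2 ) ) * ( ( 6 - 4 ) + ( 3 + 2 ) ) ) - y ) <= 10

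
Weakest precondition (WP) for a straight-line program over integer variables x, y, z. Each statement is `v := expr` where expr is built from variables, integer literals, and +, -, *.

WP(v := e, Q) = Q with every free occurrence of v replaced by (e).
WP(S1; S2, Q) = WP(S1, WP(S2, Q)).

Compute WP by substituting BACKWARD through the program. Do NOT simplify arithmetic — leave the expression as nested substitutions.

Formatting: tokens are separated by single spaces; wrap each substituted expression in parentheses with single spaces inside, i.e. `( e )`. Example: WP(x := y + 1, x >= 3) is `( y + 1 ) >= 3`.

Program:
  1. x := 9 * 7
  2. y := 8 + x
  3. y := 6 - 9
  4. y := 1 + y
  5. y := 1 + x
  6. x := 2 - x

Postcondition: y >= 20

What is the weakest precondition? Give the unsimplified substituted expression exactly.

Answer: ( 1 + ( 9 * 7 ) ) >= 20

Derivation:
post: y >= 20
stmt 6: x := 2 - x  -- replace 0 occurrence(s) of x with (2 - x)
  => y >= 20
stmt 5: y := 1 + x  -- replace 1 occurrence(s) of y with (1 + x)
  => ( 1 + x ) >= 20
stmt 4: y := 1 + y  -- replace 0 occurrence(s) of y with (1 + y)
  => ( 1 + x ) >= 20
stmt 3: y := 6 - 9  -- replace 0 occurrence(s) of y with (6 - 9)
  => ( 1 + x ) >= 20
stmt 2: y := 8 + x  -- replace 0 occurrence(s) of y with (8 + x)
  => ( 1 + x ) >= 20
stmt 1: x := 9 * 7  -- replace 1 occurrence(s) of x with (9 * 7)
  => ( 1 + ( 9 * 7 ) ) >= 20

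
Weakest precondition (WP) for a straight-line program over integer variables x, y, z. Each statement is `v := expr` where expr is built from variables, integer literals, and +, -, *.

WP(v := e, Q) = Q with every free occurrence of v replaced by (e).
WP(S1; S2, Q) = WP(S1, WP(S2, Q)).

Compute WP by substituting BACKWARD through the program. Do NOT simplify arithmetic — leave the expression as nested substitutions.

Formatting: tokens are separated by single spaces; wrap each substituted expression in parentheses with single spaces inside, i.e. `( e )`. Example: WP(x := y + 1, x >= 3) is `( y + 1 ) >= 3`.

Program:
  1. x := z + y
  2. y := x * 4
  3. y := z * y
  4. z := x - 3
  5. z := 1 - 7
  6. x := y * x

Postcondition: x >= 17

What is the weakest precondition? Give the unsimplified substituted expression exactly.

Answer: ( ( z * ( ( z + y ) * 4 ) ) * ( z + y ) ) >= 17

Derivation:
post: x >= 17
stmt 6: x := y * x  -- replace 1 occurrence(s) of x with (y * x)
  => ( y * x ) >= 17
stmt 5: z := 1 - 7  -- replace 0 occurrence(s) of z with (1 - 7)
  => ( y * x ) >= 17
stmt 4: z := x - 3  -- replace 0 occurrence(s) of z with (x - 3)
  => ( y * x ) >= 17
stmt 3: y := z * y  -- replace 1 occurrence(s) of y with (z * y)
  => ( ( z * y ) * x ) >= 17
stmt 2: y := x * 4  -- replace 1 occurrence(s) of y with (x * 4)
  => ( ( z * ( x * 4 ) ) * x ) >= 17
stmt 1: x := z + y  -- replace 2 occurrence(s) of x with (z + y)
  => ( ( z * ( ( z + y ) * 4 ) ) * ( z + y ) ) >= 17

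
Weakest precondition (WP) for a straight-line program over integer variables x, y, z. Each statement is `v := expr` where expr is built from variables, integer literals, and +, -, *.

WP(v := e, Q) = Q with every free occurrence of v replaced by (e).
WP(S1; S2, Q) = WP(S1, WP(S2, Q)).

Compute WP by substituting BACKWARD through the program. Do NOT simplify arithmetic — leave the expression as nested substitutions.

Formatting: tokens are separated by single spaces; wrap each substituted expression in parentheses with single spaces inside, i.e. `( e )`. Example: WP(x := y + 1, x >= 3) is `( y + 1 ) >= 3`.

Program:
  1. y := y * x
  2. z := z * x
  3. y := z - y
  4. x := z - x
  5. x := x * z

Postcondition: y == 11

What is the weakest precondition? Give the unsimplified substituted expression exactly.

post: y == 11
stmt 5: x := x * z  -- replace 0 occurrence(s) of x with (x * z)
  => y == 11
stmt 4: x := z - x  -- replace 0 occurrence(s) of x with (z - x)
  => y == 11
stmt 3: y := z - y  -- replace 1 occurrence(s) of y with (z - y)
  => ( z - y ) == 11
stmt 2: z := z * x  -- replace 1 occurrence(s) of z with (z * x)
  => ( ( z * x ) - y ) == 11
stmt 1: y := y * x  -- replace 1 occurrence(s) of y with (y * x)
  => ( ( z * x ) - ( y * x ) ) == 11

Answer: ( ( z * x ) - ( y * x ) ) == 11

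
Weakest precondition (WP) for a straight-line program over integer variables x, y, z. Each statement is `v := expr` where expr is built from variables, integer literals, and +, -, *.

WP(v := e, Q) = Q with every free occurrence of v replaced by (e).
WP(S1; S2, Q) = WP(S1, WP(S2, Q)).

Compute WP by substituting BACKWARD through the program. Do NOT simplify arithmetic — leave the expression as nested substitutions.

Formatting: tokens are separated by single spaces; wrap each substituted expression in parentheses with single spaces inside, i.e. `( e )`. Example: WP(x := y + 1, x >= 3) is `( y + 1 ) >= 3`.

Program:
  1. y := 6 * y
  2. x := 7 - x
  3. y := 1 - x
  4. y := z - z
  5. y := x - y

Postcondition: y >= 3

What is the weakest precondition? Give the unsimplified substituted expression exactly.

post: y >= 3
stmt 5: y := x - y  -- replace 1 occurrence(s) of y with (x - y)
  => ( x - y ) >= 3
stmt 4: y := z - z  -- replace 1 occurrence(s) of y with (z - z)
  => ( x - ( z - z ) ) >= 3
stmt 3: y := 1 - x  -- replace 0 occurrence(s) of y with (1 - x)
  => ( x - ( z - z ) ) >= 3
stmt 2: x := 7 - x  -- replace 1 occurrence(s) of x with (7 - x)
  => ( ( 7 - x ) - ( z - z ) ) >= 3
stmt 1: y := 6 * y  -- replace 0 occurrence(s) of y with (6 * y)
  => ( ( 7 - x ) - ( z - z ) ) >= 3

Answer: ( ( 7 - x ) - ( z - z ) ) >= 3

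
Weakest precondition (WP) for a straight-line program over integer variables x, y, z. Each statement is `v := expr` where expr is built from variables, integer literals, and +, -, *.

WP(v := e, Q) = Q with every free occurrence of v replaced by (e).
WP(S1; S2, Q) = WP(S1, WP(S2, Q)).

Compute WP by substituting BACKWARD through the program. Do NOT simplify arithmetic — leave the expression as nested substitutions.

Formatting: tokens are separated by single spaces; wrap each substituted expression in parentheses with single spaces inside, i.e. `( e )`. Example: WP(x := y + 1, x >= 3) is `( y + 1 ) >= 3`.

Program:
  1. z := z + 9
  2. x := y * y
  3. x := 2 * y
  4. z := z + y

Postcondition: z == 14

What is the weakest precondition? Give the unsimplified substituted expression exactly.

post: z == 14
stmt 4: z := z + y  -- replace 1 occurrence(s) of z with (z + y)
  => ( z + y ) == 14
stmt 3: x := 2 * y  -- replace 0 occurrence(s) of x with (2 * y)
  => ( z + y ) == 14
stmt 2: x := y * y  -- replace 0 occurrence(s) of x with (y * y)
  => ( z + y ) == 14
stmt 1: z := z + 9  -- replace 1 occurrence(s) of z with (z + 9)
  => ( ( z + 9 ) + y ) == 14

Answer: ( ( z + 9 ) + y ) == 14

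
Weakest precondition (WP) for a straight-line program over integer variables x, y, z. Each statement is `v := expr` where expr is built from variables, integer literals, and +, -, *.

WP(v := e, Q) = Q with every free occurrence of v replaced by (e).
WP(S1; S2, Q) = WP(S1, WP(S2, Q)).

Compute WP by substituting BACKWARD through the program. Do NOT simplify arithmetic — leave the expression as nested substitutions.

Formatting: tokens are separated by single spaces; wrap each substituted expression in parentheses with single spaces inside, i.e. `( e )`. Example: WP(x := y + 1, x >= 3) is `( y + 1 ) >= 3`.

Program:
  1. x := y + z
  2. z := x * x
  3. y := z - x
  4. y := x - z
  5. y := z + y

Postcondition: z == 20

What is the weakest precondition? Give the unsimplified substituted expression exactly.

post: z == 20
stmt 5: y := z + y  -- replace 0 occurrence(s) of y with (z + y)
  => z == 20
stmt 4: y := x - z  -- replace 0 occurrence(s) of y with (x - z)
  => z == 20
stmt 3: y := z - x  -- replace 0 occurrence(s) of y with (z - x)
  => z == 20
stmt 2: z := x * x  -- replace 1 occurrence(s) of z with (x * x)
  => ( x * x ) == 20
stmt 1: x := y + z  -- replace 2 occurrence(s) of x with (y + z)
  => ( ( y + z ) * ( y + z ) ) == 20

Answer: ( ( y + z ) * ( y + z ) ) == 20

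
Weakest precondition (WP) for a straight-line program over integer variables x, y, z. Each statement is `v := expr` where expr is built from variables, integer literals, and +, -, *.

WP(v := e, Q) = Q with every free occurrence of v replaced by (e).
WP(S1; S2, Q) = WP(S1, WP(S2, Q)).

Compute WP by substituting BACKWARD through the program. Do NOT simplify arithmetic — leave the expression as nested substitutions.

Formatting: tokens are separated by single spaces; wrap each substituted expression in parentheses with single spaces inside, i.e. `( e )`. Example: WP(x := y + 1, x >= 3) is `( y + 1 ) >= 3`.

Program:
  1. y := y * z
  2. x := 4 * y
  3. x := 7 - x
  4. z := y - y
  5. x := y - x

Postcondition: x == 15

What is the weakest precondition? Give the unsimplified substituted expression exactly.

Answer: ( ( y * z ) - ( 7 - ( 4 * ( y * z ) ) ) ) == 15

Derivation:
post: x == 15
stmt 5: x := y - x  -- replace 1 occurrence(s) of x with (y - x)
  => ( y - x ) == 15
stmt 4: z := y - y  -- replace 0 occurrence(s) of z with (y - y)
  => ( y - x ) == 15
stmt 3: x := 7 - x  -- replace 1 occurrence(s) of x with (7 - x)
  => ( y - ( 7 - x ) ) == 15
stmt 2: x := 4 * y  -- replace 1 occurrence(s) of x with (4 * y)
  => ( y - ( 7 - ( 4 * y ) ) ) == 15
stmt 1: y := y * z  -- replace 2 occurrence(s) of y with (y * z)
  => ( ( y * z ) - ( 7 - ( 4 * ( y * z ) ) ) ) == 15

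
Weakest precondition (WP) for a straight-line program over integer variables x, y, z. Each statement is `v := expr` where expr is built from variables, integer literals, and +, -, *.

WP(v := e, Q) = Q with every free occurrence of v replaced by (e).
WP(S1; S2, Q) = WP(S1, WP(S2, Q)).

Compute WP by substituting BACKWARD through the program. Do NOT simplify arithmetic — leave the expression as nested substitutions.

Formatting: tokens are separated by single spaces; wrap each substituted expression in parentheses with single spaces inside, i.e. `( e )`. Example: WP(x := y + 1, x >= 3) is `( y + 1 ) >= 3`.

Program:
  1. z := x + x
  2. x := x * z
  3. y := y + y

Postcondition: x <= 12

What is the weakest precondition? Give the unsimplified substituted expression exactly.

post: x <= 12
stmt 3: y := y + y  -- replace 0 occurrence(s) of y with (y + y)
  => x <= 12
stmt 2: x := x * z  -- replace 1 occurrence(s) of x with (x * z)
  => ( x * z ) <= 12
stmt 1: z := x + x  -- replace 1 occurrence(s) of z with (x + x)
  => ( x * ( x + x ) ) <= 12

Answer: ( x * ( x + x ) ) <= 12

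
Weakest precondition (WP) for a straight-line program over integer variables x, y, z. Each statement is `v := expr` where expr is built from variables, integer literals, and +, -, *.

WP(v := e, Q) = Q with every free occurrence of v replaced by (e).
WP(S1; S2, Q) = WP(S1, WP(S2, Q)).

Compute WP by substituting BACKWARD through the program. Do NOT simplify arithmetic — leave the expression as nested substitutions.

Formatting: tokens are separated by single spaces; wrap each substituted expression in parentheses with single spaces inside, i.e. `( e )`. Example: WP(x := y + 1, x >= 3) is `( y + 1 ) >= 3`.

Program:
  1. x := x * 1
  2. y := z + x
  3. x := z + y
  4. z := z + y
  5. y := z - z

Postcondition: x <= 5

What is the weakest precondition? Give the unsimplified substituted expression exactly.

Answer: ( z + ( z + ( x * 1 ) ) ) <= 5

Derivation:
post: x <= 5
stmt 5: y := z - z  -- replace 0 occurrence(s) of y with (z - z)
  => x <= 5
stmt 4: z := z + y  -- replace 0 occurrence(s) of z with (z + y)
  => x <= 5
stmt 3: x := z + y  -- replace 1 occurrence(s) of x with (z + y)
  => ( z + y ) <= 5
stmt 2: y := z + x  -- replace 1 occurrence(s) of y with (z + x)
  => ( z + ( z + x ) ) <= 5
stmt 1: x := x * 1  -- replace 1 occurrence(s) of x with (x * 1)
  => ( z + ( z + ( x * 1 ) ) ) <= 5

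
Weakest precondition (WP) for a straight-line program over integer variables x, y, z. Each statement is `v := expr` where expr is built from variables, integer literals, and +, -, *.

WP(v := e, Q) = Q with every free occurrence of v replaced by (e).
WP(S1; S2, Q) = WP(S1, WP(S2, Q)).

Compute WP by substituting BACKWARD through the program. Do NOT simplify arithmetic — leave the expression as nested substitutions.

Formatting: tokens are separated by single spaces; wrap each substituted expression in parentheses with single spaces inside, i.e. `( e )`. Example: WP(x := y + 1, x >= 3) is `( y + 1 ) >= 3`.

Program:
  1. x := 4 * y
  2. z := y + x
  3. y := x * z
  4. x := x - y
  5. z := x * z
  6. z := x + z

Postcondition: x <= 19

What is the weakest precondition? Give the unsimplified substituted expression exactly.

Answer: ( ( 4 * y ) - ( ( 4 * y ) * ( y + ( 4 * y ) ) ) ) <= 19

Derivation:
post: x <= 19
stmt 6: z := x + z  -- replace 0 occurrence(s) of z with (x + z)
  => x <= 19
stmt 5: z := x * z  -- replace 0 occurrence(s) of z with (x * z)
  => x <= 19
stmt 4: x := x - y  -- replace 1 occurrence(s) of x with (x - y)
  => ( x - y ) <= 19
stmt 3: y := x * z  -- replace 1 occurrence(s) of y with (x * z)
  => ( x - ( x * z ) ) <= 19
stmt 2: z := y + x  -- replace 1 occurrence(s) of z with (y + x)
  => ( x - ( x * ( y + x ) ) ) <= 19
stmt 1: x := 4 * y  -- replace 3 occurrence(s) of x with (4 * y)
  => ( ( 4 * y ) - ( ( 4 * y ) * ( y + ( 4 * y ) ) ) ) <= 19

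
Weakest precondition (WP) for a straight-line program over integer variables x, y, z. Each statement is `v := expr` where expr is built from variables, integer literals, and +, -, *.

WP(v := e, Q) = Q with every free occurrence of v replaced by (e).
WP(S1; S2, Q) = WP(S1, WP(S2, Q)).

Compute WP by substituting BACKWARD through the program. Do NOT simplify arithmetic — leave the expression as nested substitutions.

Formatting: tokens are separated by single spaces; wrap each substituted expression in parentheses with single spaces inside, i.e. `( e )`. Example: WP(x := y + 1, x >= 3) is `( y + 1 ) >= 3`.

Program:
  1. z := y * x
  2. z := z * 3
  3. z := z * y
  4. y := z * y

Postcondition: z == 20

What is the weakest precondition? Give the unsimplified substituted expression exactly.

Answer: ( ( ( y * x ) * 3 ) * y ) == 20

Derivation:
post: z == 20
stmt 4: y := z * y  -- replace 0 occurrence(s) of y with (z * y)
  => z == 20
stmt 3: z := z * y  -- replace 1 occurrence(s) of z with (z * y)
  => ( z * y ) == 20
stmt 2: z := z * 3  -- replace 1 occurrence(s) of z with (z * 3)
  => ( ( z * 3 ) * y ) == 20
stmt 1: z := y * x  -- replace 1 occurrence(s) of z with (y * x)
  => ( ( ( y * x ) * 3 ) * y ) == 20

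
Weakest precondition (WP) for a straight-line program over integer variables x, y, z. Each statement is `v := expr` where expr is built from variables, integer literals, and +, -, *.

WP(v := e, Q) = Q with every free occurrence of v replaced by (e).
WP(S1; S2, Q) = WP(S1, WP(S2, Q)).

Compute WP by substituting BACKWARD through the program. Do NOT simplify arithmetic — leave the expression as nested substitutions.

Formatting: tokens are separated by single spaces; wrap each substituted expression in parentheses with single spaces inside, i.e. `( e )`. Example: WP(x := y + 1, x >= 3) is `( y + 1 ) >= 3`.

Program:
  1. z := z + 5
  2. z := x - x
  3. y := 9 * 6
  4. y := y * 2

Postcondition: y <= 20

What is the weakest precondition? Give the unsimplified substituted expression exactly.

Answer: ( ( 9 * 6 ) * 2 ) <= 20

Derivation:
post: y <= 20
stmt 4: y := y * 2  -- replace 1 occurrence(s) of y with (y * 2)
  => ( y * 2 ) <= 20
stmt 3: y := 9 * 6  -- replace 1 occurrence(s) of y with (9 * 6)
  => ( ( 9 * 6 ) * 2 ) <= 20
stmt 2: z := x - x  -- replace 0 occurrence(s) of z with (x - x)
  => ( ( 9 * 6 ) * 2 ) <= 20
stmt 1: z := z + 5  -- replace 0 occurrence(s) of z with (z + 5)
  => ( ( 9 * 6 ) * 2 ) <= 20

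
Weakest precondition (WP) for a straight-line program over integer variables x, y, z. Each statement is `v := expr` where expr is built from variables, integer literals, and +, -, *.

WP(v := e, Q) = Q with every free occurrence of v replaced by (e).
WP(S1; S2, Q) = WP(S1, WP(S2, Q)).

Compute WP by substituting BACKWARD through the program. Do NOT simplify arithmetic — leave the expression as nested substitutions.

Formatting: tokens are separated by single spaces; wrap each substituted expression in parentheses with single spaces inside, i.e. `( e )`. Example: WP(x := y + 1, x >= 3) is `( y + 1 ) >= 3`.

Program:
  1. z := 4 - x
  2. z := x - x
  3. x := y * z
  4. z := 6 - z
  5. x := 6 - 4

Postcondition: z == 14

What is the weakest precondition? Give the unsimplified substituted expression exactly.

post: z == 14
stmt 5: x := 6 - 4  -- replace 0 occurrence(s) of x with (6 - 4)
  => z == 14
stmt 4: z := 6 - z  -- replace 1 occurrence(s) of z with (6 - z)
  => ( 6 - z ) == 14
stmt 3: x := y * z  -- replace 0 occurrence(s) of x with (y * z)
  => ( 6 - z ) == 14
stmt 2: z := x - x  -- replace 1 occurrence(s) of z with (x - x)
  => ( 6 - ( x - x ) ) == 14
stmt 1: z := 4 - x  -- replace 0 occurrence(s) of z with (4 - x)
  => ( 6 - ( x - x ) ) == 14

Answer: ( 6 - ( x - x ) ) == 14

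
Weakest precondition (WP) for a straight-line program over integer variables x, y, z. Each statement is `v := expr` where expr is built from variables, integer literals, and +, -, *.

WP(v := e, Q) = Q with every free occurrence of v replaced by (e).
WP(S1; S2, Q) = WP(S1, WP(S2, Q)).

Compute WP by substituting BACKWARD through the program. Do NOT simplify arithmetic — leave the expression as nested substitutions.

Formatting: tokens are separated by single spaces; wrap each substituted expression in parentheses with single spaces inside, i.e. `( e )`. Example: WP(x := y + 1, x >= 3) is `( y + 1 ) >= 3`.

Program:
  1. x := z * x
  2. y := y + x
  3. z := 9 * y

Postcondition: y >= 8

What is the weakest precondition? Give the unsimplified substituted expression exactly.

Answer: ( y + ( z * x ) ) >= 8

Derivation:
post: y >= 8
stmt 3: z := 9 * y  -- replace 0 occurrence(s) of z with (9 * y)
  => y >= 8
stmt 2: y := y + x  -- replace 1 occurrence(s) of y with (y + x)
  => ( y + x ) >= 8
stmt 1: x := z * x  -- replace 1 occurrence(s) of x with (z * x)
  => ( y + ( z * x ) ) >= 8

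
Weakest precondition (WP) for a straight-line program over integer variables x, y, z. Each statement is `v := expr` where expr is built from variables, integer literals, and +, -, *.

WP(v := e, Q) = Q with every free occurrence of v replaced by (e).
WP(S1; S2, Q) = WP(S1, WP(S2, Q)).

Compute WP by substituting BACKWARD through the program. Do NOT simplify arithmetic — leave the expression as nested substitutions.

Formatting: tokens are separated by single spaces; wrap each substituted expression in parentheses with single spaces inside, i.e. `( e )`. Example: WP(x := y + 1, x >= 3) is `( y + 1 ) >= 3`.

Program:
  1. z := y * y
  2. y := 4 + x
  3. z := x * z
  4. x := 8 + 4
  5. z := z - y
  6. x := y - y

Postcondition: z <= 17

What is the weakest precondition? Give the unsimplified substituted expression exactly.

Answer: ( ( x * ( y * y ) ) - ( 4 + x ) ) <= 17

Derivation:
post: z <= 17
stmt 6: x := y - y  -- replace 0 occurrence(s) of x with (y - y)
  => z <= 17
stmt 5: z := z - y  -- replace 1 occurrence(s) of z with (z - y)
  => ( z - y ) <= 17
stmt 4: x := 8 + 4  -- replace 0 occurrence(s) of x with (8 + 4)
  => ( z - y ) <= 17
stmt 3: z := x * z  -- replace 1 occurrence(s) of z with (x * z)
  => ( ( x * z ) - y ) <= 17
stmt 2: y := 4 + x  -- replace 1 occurrence(s) of y with (4 + x)
  => ( ( x * z ) - ( 4 + x ) ) <= 17
stmt 1: z := y * y  -- replace 1 occurrence(s) of z with (y * y)
  => ( ( x * ( y * y ) ) - ( 4 + x ) ) <= 17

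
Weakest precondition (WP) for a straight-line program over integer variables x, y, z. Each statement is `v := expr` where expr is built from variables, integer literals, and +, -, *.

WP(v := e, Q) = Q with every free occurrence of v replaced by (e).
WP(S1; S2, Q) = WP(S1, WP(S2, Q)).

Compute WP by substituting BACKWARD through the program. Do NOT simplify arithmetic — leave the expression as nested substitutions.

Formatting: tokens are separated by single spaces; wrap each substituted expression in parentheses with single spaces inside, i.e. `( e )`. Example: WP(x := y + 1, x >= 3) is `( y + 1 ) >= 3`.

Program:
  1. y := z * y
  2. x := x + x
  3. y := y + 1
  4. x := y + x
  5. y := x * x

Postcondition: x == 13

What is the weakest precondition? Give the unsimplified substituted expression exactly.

post: x == 13
stmt 5: y := x * x  -- replace 0 occurrence(s) of y with (x * x)
  => x == 13
stmt 4: x := y + x  -- replace 1 occurrence(s) of x with (y + x)
  => ( y + x ) == 13
stmt 3: y := y + 1  -- replace 1 occurrence(s) of y with (y + 1)
  => ( ( y + 1 ) + x ) == 13
stmt 2: x := x + x  -- replace 1 occurrence(s) of x with (x + x)
  => ( ( y + 1 ) + ( x + x ) ) == 13
stmt 1: y := z * y  -- replace 1 occurrence(s) of y with (z * y)
  => ( ( ( z * y ) + 1 ) + ( x + x ) ) == 13

Answer: ( ( ( z * y ) + 1 ) + ( x + x ) ) == 13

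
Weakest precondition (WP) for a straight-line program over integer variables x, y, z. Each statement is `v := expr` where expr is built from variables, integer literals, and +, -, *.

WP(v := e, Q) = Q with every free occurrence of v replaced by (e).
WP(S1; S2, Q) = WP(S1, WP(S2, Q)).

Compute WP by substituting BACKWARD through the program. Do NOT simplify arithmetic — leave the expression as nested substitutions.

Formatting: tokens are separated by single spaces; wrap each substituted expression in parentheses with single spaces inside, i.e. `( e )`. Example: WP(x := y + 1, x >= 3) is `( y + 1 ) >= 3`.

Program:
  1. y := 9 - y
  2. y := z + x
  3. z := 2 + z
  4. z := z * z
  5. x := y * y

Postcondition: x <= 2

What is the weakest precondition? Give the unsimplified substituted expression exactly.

post: x <= 2
stmt 5: x := y * y  -- replace 1 occurrence(s) of x with (y * y)
  => ( y * y ) <= 2
stmt 4: z := z * z  -- replace 0 occurrence(s) of z with (z * z)
  => ( y * y ) <= 2
stmt 3: z := 2 + z  -- replace 0 occurrence(s) of z with (2 + z)
  => ( y * y ) <= 2
stmt 2: y := z + x  -- replace 2 occurrence(s) of y with (z + x)
  => ( ( z + x ) * ( z + x ) ) <= 2
stmt 1: y := 9 - y  -- replace 0 occurrence(s) of y with (9 - y)
  => ( ( z + x ) * ( z + x ) ) <= 2

Answer: ( ( z + x ) * ( z + x ) ) <= 2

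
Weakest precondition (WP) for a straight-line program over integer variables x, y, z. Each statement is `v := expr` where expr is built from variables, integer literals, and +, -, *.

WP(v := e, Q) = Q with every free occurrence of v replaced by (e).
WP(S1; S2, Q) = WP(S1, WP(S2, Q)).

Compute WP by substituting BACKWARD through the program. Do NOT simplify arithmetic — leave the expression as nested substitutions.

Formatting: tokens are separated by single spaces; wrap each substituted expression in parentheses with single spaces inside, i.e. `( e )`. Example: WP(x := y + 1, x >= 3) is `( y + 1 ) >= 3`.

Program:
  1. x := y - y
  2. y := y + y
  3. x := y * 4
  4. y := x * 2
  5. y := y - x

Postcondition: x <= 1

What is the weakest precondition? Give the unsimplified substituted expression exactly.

post: x <= 1
stmt 5: y := y - x  -- replace 0 occurrence(s) of y with (y - x)
  => x <= 1
stmt 4: y := x * 2  -- replace 0 occurrence(s) of y with (x * 2)
  => x <= 1
stmt 3: x := y * 4  -- replace 1 occurrence(s) of x with (y * 4)
  => ( y * 4 ) <= 1
stmt 2: y := y + y  -- replace 1 occurrence(s) of y with (y + y)
  => ( ( y + y ) * 4 ) <= 1
stmt 1: x := y - y  -- replace 0 occurrence(s) of x with (y - y)
  => ( ( y + y ) * 4 ) <= 1

Answer: ( ( y + y ) * 4 ) <= 1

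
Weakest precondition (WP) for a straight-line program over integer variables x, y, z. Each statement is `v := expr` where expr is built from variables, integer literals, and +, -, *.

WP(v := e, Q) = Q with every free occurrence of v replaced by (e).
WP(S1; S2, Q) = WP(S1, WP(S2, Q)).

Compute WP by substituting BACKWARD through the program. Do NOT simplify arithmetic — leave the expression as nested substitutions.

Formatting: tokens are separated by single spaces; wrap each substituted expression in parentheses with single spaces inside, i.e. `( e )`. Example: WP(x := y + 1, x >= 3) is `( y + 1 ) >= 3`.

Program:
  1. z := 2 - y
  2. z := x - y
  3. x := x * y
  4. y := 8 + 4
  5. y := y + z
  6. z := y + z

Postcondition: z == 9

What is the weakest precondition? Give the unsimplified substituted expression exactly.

post: z == 9
stmt 6: z := y + z  -- replace 1 occurrence(s) of z with (y + z)
  => ( y + z ) == 9
stmt 5: y := y + z  -- replace 1 occurrence(s) of y with (y + z)
  => ( ( y + z ) + z ) == 9
stmt 4: y := 8 + 4  -- replace 1 occurrence(s) of y with (8 + 4)
  => ( ( ( 8 + 4 ) + z ) + z ) == 9
stmt 3: x := x * y  -- replace 0 occurrence(s) of x with (x * y)
  => ( ( ( 8 + 4 ) + z ) + z ) == 9
stmt 2: z := x - y  -- replace 2 occurrence(s) of z with (x - y)
  => ( ( ( 8 + 4 ) + ( x - y ) ) + ( x - y ) ) == 9
stmt 1: z := 2 - y  -- replace 0 occurrence(s) of z with (2 - y)
  => ( ( ( 8 + 4 ) + ( x - y ) ) + ( x - y ) ) == 9

Answer: ( ( ( 8 + 4 ) + ( x - y ) ) + ( x - y ) ) == 9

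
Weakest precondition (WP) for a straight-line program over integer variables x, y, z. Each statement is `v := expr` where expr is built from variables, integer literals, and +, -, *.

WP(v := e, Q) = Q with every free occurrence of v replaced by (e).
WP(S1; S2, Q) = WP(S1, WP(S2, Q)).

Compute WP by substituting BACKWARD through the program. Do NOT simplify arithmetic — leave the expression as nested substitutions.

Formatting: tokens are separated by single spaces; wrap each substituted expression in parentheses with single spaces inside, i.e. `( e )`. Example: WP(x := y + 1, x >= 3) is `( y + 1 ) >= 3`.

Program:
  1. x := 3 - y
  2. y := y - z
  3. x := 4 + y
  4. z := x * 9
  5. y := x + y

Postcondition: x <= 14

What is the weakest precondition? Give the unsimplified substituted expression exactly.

Answer: ( 4 + ( y - z ) ) <= 14

Derivation:
post: x <= 14
stmt 5: y := x + y  -- replace 0 occurrence(s) of y with (x + y)
  => x <= 14
stmt 4: z := x * 9  -- replace 0 occurrence(s) of z with (x * 9)
  => x <= 14
stmt 3: x := 4 + y  -- replace 1 occurrence(s) of x with (4 + y)
  => ( 4 + y ) <= 14
stmt 2: y := y - z  -- replace 1 occurrence(s) of y with (y - z)
  => ( 4 + ( y - z ) ) <= 14
stmt 1: x := 3 - y  -- replace 0 occurrence(s) of x with (3 - y)
  => ( 4 + ( y - z ) ) <= 14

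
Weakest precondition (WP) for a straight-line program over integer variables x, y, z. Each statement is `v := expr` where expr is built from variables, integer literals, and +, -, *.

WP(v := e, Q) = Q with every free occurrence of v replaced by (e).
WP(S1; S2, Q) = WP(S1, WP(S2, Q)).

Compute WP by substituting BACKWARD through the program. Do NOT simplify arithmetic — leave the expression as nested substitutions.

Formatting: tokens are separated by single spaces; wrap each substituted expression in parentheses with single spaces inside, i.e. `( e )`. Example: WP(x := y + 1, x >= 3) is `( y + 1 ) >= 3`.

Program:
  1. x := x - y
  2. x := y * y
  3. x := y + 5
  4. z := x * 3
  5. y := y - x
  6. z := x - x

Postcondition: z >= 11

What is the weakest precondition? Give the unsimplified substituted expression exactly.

post: z >= 11
stmt 6: z := x - x  -- replace 1 occurrence(s) of z with (x - x)
  => ( x - x ) >= 11
stmt 5: y := y - x  -- replace 0 occurrence(s) of y with (y - x)
  => ( x - x ) >= 11
stmt 4: z := x * 3  -- replace 0 occurrence(s) of z with (x * 3)
  => ( x - x ) >= 11
stmt 3: x := y + 5  -- replace 2 occurrence(s) of x with (y + 5)
  => ( ( y + 5 ) - ( y + 5 ) ) >= 11
stmt 2: x := y * y  -- replace 0 occurrence(s) of x with (y * y)
  => ( ( y + 5 ) - ( y + 5 ) ) >= 11
stmt 1: x := x - y  -- replace 0 occurrence(s) of x with (x - y)
  => ( ( y + 5 ) - ( y + 5 ) ) >= 11

Answer: ( ( y + 5 ) - ( y + 5 ) ) >= 11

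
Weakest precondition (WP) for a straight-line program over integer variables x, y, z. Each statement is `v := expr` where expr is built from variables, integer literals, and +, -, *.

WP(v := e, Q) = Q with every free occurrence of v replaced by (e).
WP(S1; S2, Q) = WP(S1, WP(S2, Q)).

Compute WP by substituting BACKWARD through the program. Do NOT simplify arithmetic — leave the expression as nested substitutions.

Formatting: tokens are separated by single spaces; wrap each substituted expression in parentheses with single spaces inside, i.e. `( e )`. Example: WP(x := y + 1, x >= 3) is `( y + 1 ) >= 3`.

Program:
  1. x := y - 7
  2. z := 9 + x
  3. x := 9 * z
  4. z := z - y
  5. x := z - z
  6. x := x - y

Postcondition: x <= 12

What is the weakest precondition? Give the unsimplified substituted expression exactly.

post: x <= 12
stmt 6: x := x - y  -- replace 1 occurrence(s) of x with (x - y)
  => ( x - y ) <= 12
stmt 5: x := z - z  -- replace 1 occurrence(s) of x with (z - z)
  => ( ( z - z ) - y ) <= 12
stmt 4: z := z - y  -- replace 2 occurrence(s) of z with (z - y)
  => ( ( ( z - y ) - ( z - y ) ) - y ) <= 12
stmt 3: x := 9 * z  -- replace 0 occurrence(s) of x with (9 * z)
  => ( ( ( z - y ) - ( z - y ) ) - y ) <= 12
stmt 2: z := 9 + x  -- replace 2 occurrence(s) of z with (9 + x)
  => ( ( ( ( 9 + x ) - y ) - ( ( 9 + x ) - y ) ) - y ) <= 12
stmt 1: x := y - 7  -- replace 2 occurrence(s) of x with (y - 7)
  => ( ( ( ( 9 + ( y - 7 ) ) - y ) - ( ( 9 + ( y - 7 ) ) - y ) ) - y ) <= 12

Answer: ( ( ( ( 9 + ( y - 7 ) ) - y ) - ( ( 9 + ( y - 7 ) ) - y ) ) - y ) <= 12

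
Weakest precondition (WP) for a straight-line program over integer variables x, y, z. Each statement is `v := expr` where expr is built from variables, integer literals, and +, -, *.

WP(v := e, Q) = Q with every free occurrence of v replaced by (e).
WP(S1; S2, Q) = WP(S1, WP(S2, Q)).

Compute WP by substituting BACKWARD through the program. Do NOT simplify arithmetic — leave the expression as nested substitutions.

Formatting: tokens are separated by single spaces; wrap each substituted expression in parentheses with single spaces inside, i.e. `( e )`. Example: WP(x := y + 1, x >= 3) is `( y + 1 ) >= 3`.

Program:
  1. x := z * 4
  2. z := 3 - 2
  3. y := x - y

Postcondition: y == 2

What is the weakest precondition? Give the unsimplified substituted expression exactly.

Answer: ( ( z * 4 ) - y ) == 2

Derivation:
post: y == 2
stmt 3: y := x - y  -- replace 1 occurrence(s) of y with (x - y)
  => ( x - y ) == 2
stmt 2: z := 3 - 2  -- replace 0 occurrence(s) of z with (3 - 2)
  => ( x - y ) == 2
stmt 1: x := z * 4  -- replace 1 occurrence(s) of x with (z * 4)
  => ( ( z * 4 ) - y ) == 2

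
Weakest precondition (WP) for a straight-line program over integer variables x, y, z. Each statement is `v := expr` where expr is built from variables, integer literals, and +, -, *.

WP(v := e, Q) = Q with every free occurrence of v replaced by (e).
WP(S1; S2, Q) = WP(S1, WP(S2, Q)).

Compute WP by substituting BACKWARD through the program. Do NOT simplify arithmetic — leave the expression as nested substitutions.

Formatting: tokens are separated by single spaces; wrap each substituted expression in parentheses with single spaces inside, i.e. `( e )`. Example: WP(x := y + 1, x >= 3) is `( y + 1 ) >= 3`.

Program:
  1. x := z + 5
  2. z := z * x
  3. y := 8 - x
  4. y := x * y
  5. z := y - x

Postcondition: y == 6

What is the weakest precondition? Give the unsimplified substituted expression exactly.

post: y == 6
stmt 5: z := y - x  -- replace 0 occurrence(s) of z with (y - x)
  => y == 6
stmt 4: y := x * y  -- replace 1 occurrence(s) of y with (x * y)
  => ( x * y ) == 6
stmt 3: y := 8 - x  -- replace 1 occurrence(s) of y with (8 - x)
  => ( x * ( 8 - x ) ) == 6
stmt 2: z := z * x  -- replace 0 occurrence(s) of z with (z * x)
  => ( x * ( 8 - x ) ) == 6
stmt 1: x := z + 5  -- replace 2 occurrence(s) of x with (z + 5)
  => ( ( z + 5 ) * ( 8 - ( z + 5 ) ) ) == 6

Answer: ( ( z + 5 ) * ( 8 - ( z + 5 ) ) ) == 6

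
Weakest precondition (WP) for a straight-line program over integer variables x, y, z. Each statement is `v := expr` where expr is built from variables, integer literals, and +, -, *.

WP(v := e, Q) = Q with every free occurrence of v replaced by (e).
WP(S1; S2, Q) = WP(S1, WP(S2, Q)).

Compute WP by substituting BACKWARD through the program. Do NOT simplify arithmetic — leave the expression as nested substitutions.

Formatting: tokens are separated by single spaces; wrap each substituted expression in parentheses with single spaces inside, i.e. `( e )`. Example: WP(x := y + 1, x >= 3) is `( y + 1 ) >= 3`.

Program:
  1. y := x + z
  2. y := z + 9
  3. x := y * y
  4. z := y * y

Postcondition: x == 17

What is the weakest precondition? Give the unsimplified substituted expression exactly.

post: x == 17
stmt 4: z := y * y  -- replace 0 occurrence(s) of z with (y * y)
  => x == 17
stmt 3: x := y * y  -- replace 1 occurrence(s) of x with (y * y)
  => ( y * y ) == 17
stmt 2: y := z + 9  -- replace 2 occurrence(s) of y with (z + 9)
  => ( ( z + 9 ) * ( z + 9 ) ) == 17
stmt 1: y := x + z  -- replace 0 occurrence(s) of y with (x + z)
  => ( ( z + 9 ) * ( z + 9 ) ) == 17

Answer: ( ( z + 9 ) * ( z + 9 ) ) == 17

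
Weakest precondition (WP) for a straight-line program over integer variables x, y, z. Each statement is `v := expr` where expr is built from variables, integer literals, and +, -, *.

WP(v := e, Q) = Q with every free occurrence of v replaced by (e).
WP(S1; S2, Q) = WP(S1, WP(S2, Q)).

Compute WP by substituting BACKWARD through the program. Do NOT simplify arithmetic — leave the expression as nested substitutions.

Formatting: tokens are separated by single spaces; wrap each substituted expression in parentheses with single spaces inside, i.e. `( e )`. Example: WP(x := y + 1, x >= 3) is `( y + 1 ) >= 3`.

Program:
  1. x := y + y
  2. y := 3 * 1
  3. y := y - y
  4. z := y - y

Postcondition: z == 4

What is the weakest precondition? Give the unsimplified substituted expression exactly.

post: z == 4
stmt 4: z := y - y  -- replace 1 occurrence(s) of z with (y - y)
  => ( y - y ) == 4
stmt 3: y := y - y  -- replace 2 occurrence(s) of y with (y - y)
  => ( ( y - y ) - ( y - y ) ) == 4
stmt 2: y := 3 * 1  -- replace 4 occurrence(s) of y with (3 * 1)
  => ( ( ( 3 * 1 ) - ( 3 * 1 ) ) - ( ( 3 * 1 ) - ( 3 * 1 ) ) ) == 4
stmt 1: x := y + y  -- replace 0 occurrence(s) of x with (y + y)
  => ( ( ( 3 * 1 ) - ( 3 * 1 ) ) - ( ( 3 * 1 ) - ( 3 * 1 ) ) ) == 4

Answer: ( ( ( 3 * 1 ) - ( 3 * 1 ) ) - ( ( 3 * 1 ) - ( 3 * 1 ) ) ) == 4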